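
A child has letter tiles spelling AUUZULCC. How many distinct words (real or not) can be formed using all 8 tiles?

The 8 letters of AUUZULCC have repeats: C appearing twice and U appearing 3 times.
So there are 8! / (3!·2!) = 3360 distinguishable arrangements.

3360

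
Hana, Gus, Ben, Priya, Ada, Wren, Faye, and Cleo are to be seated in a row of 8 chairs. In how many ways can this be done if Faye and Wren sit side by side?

Glue Faye and Wren into one block (2 internal orders), leaving 7 units to arrange in a row.
So the count is 2·(7)! = 10080.

10080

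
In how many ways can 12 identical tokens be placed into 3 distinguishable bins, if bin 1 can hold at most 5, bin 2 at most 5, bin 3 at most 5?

10

By stars and bars, unrestricted non-negative solutions to x_1+…+x_3 = 12 number C(12+2,2) = 91.
Subtract solutions that violate a single cap (substitute x_i' = x_i − (cap_i+1)): x_1 ≥ 6 gives C(8,2) = 28; x_2 ≥ 6 gives C(8,2) = 28; x_3 ≥ 6 gives C(8,2) = 28. Together 84.
Add back pairs where two caps are both exceeded: 1 + 1 + 1 = 3.
By inclusion–exclusion the count is 91 − 84 + 3 = 10.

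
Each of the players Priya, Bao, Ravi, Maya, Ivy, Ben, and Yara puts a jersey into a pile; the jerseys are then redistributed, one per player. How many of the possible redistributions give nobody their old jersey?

1854

Let Aᵢ be the assignments in which player i gets their old jersey. We want the size of the complement of A₁∪…∪A_7.
By inclusion–exclusion this is Σ_{j=0}^{7} (−1)^j C(7,j)·(7−j)!.
Computing: 5040 − 5040 + 2520 − 840 + 210 − 42 + 7 − 1 = 1854.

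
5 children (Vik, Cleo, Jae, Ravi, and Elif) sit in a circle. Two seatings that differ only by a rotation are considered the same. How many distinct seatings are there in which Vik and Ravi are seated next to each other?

12

Treat {Vik, Ravi} as one unit (2 internal orders) and seat the resulting 4 units around the table: (3)! circular arrangements.
So 2 × (3)! = 2 × 6 = 12.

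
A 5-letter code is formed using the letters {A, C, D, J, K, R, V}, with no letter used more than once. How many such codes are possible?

2520

Choose and order 5 of the 7 symbols: the first letter has 7 options, the next 6, and so on down to 3.
That product is 7 × 6 × 5 × 4 × 3 = 2520.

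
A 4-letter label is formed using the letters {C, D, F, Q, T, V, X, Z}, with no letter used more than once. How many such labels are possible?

1680

This is a permutation of 4 out of 8: P(8,4) = 8!/4!.
That product is 8 × 7 × 6 × 5 = 1680.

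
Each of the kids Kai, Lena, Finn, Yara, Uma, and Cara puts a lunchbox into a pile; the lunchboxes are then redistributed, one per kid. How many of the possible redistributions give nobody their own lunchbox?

265

This is the derangement count D_6: permutations of 6 items with no fixed point.
By inclusion–exclusion this is Σ_{j=0}^{6} (−1)^j C(6,j)·(6−j)!.
Computing: 720 − 720 + 360 − 120 + 30 − 6 + 1 = 265.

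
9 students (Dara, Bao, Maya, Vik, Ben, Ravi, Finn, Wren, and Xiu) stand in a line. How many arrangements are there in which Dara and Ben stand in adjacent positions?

Treat {Dara, Ben} as a single unit. There are 8 units to order, and the pair itself can be ordered 2 ways.
So the count is 2·(8)! = 80640.

80640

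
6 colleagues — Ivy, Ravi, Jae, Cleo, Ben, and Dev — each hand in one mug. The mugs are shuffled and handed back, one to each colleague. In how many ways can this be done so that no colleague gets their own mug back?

This is the derangement count D_6: permutations of 6 items with no fixed point.
By inclusion–exclusion this is Σ_{j=0}^{6} (−1)^j C(6,j)·(6−j)!.
Computing: 720 − 720 + 360 − 120 + 30 − 6 + 1 = 265.

265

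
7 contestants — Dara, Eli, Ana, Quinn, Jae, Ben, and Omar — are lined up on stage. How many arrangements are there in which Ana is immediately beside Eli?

Place the 5 others and the Ana-Eli pair as 6 objects in a line; the pair has 2 internal arrangements.
That gives 2 × 6! = 2 × 720 = 1440.

1440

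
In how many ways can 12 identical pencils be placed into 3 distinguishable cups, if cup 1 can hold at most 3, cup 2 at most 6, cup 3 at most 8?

By stars and bars, unrestricted non-negative solutions to x_1+…+x_3 = 12 number C(12+2,2) = 91.
Subtract solutions that violate a single cap (substitute x_i' = x_i − (cap_i+1)): x_1 ≥ 4 gives C(10,2) = 45; x_2 ≥ 7 gives C(7,2) = 21; x_3 ≥ 9 gives C(5,2) = 10. Together 76.
Add back pairs where two caps are both exceeded: 3 + 0 + 0 = 3.
By inclusion–exclusion the count is 91 − 76 + 3 = 18.

18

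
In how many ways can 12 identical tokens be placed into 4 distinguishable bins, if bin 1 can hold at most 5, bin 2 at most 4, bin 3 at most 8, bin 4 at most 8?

215

Ignoring the caps, the number of non-negative solutions to x_1+…+x_4 = 12 is C(15,3) = 455.
Subtract solutions that violate a single cap (substitute x_i' = x_i − (cap_i+1)): x_1 ≥ 6 gives C(9,3) = 84; x_2 ≥ 5 gives C(10,3) = 120; x_3 ≥ 9 gives C(6,3) = 20; x_4 ≥ 9 gives C(6,3) = 20. Together 244.
Add back pairs where two caps are both exceeded: 4 + 0 + 0 + 0 + 0 + 0 = 4.
By inclusion–exclusion the count is 455 − 244 + 4 = 215.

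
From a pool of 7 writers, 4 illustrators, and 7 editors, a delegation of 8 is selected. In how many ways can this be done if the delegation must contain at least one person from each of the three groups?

Total 8-person selections from all 18: C(18,8) = 43758.
Subtract selections that omit an entire group: no writers → C(11,8) = 165; no illustrators → C(14,8) = 3003; no editors → C(11,8) = 165.
Add back selections omitting two groups (i.e. drawn from a single group): C(7,8) + C(4,8) + C(7,8) = 0.
By inclusion–exclusion: 43758 − 3333 + 0 = 40425.

40425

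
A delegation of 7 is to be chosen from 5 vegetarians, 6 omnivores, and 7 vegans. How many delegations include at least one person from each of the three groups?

28987

With no constraint there are C(18,7) = 31824 possible selections.
Selections missing a whole group: no vegetarians → C(13,7) = 1716; no omnivores → C(12,7) = 792; no vegans → C(11,7) = 330.
Add back selections omitting two groups (i.e. drawn from a single group): C(5,7) + C(6,7) + C(7,7) = 1.
By inclusion–exclusion: 31824 − 2838 + 1 = 28987.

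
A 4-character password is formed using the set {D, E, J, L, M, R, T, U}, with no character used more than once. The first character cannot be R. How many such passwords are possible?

The first character has 8−1 = 7 choices (anything except R).
The remaining 3 characters are filled from the other 7 symbols without repetition: 7 × 6 × 5 = 210.
Total: 7 × 210 = 1470.

1470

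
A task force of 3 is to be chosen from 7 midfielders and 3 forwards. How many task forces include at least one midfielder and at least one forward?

With no constraint there are C(10,3) = 120 possible selections.
Subtract selections that omit an entire group: no midfielders → C(3,3) = 1; no forwards → C(7,3) = 35.
Both groups omitted at once is impossible, so 120 − 36 = 84.

84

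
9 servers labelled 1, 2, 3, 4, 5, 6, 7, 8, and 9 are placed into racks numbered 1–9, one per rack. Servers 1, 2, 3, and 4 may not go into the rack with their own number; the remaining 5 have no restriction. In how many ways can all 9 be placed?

229080

Let Aᵢ (for 1 ≤ i ≤ 4) be the placements that put server i in its forbidden rack. Any j of these fix j positions, leaving (9−j)! ways to fill the rest, and there are C(4,j) ways to pick which j.
By inclusion–exclusion, the number of valid placements is Σ_{j=0}^{4} (−1)^j C(4,j)·(9−j)!.
Computing: 362880 − 161280 + 30240 − 2880 + 120 = 229080.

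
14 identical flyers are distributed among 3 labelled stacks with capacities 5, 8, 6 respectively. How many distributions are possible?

Without the upper bounds there are C(16,2) = 120 ways to split 14 among 3 stacks.
Subtract solutions that violate a single cap (substitute x_i' = x_i − (cap_i+1)): x_1 ≥ 6 gives C(10,2) = 45; x_2 ≥ 9 gives C(7,2) = 21; x_3 ≥ 7 gives C(9,2) = 36. Together 102.
Add back pairs where two caps are both exceeded: 0 + 3 + 0 = 3.
By inclusion–exclusion the count is 120 − 102 + 3 = 21.

21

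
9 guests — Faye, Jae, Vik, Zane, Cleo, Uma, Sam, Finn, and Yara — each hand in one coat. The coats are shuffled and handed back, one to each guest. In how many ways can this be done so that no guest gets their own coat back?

133496

Count assignments avoiding every fixed point. For any j of the 9 guests fixed to their own coat, the other 9−j can be arranged in (9−j)! ways.
By inclusion–exclusion this is Σ_{j=0}^{9} (−1)^j C(9,j)·(9−j)!.
Computing: 362880 − 362880 + 181440 − 60480 + 15120 − 3024 + 504 − 72 + 9 − 1 = 133496.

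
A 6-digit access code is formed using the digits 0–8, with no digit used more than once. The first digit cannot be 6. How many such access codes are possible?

The first digit has 9−1 = 8 choices (anything except 6).
The remaining 5 digits are filled from the other 8 symbols without repetition: 8 × 7 × 6 × 5 × 4 = 6720.
Total: 8 × 6720 = 53760.

53760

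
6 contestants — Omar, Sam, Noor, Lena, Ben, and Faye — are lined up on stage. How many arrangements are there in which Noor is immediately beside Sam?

240

Glue Noor and Sam into one block (2 internal orders), leaving 5 units to arrange in a row.
So the count is 2·(5)! = 240.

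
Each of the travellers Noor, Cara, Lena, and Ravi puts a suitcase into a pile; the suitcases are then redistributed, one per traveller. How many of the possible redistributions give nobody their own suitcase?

Let Aᵢ be the assignments in which traveller i gets their own suitcase. We want the size of the complement of A₁∪…∪A_4.
By inclusion–exclusion this is Σ_{j=0}^{4} (−1)^j C(4,j)·(4−j)!.
Computing: 24 − 24 + 12 − 4 + 1 = 9.

9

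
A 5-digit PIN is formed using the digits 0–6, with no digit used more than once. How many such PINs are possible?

Choose and order 5 of the 7 symbols: the first digit has 7 options, the next 6, and so on down to 3.
That product is 7 × 6 × 5 × 4 × 3 = 2520.

2520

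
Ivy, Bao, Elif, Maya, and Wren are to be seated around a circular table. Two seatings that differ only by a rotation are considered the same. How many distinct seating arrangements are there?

24

Seat Ivy anywhere (absorbing the rotational symmetry), then permute the other 4: (4)! = 24.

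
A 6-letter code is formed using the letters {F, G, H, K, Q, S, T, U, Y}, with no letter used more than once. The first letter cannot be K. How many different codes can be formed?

The first letter has 9−1 = 8 choices (anything except K).
The remaining 5 letters are filled from the other 8 symbols without repetition: 8 × 7 × 6 × 5 × 4 = 6720.
Total: 8 × 6720 = 53760.

53760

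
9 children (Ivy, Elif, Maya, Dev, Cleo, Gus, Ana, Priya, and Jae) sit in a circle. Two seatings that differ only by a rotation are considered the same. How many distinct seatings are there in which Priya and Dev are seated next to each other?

Treat {Priya, Dev} as one unit (2 internal orders) and seat the resulting 8 units around the table: (7)! circular arrangements.
So 2 × (7)! = 2 × 5040 = 10080.

10080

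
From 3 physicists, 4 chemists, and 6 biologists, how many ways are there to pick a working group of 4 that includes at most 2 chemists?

Split by how many chemists are chosen (0 through 2).
Sum: C(4,0)·C(9,4) + C(4,1)·C(9,3) + C(4,2)·C(9,2) = 126 + 336 + 216 = 678.

678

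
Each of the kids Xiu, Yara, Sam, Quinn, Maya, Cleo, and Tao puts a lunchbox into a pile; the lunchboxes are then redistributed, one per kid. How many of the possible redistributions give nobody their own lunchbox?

1854

Let Aᵢ be the assignments in which kid i gets their own lunchbox. We want the size of the complement of A₁∪…∪A_7.
By inclusion–exclusion this is Σ_{j=0}^{7} (−1)^j C(7,j)·(7−j)!.
Computing: 5040 − 5040 + 2520 − 840 + 210 − 42 + 7 − 1 = 1854.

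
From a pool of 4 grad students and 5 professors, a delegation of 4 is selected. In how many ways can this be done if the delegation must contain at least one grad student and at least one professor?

With no constraint there are C(9,4) = 126 possible selections.
Selections missing a whole group: no grad students → C(5,4) = 5; no professors → C(4,4) = 1.
Both groups omitted at once is impossible, so 126 − 6 = 120.

120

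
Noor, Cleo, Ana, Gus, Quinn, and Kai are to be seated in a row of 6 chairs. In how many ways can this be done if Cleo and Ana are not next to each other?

480

There are 6! = 720 arrangements in all. If Cleo and Ana are adjacent, merging them into one block gives 2·(5)! = 240 arrangements.
So 720 − 240 = 480 arrangements keep them apart.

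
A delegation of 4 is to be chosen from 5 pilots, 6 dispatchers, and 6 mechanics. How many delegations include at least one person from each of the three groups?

Unrestricted: C(17,4) = 2380 ways to pick any 4 of the 17.
Selections missing a whole group: no pilots → C(12,4) = 495; no dispatchers → C(11,4) = 330; no mechanics → C(11,4) = 330.
Add back selections omitting two groups (i.e. drawn from a single group): C(5,4) + C(6,4) + C(6,4) = 35.
By inclusion–exclusion: 2380 − 1155 + 35 = 1260.

1260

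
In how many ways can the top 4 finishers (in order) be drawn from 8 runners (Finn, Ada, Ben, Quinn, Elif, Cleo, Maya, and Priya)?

1680

This is an ordered selection of 4 from 8: P(8,4).
That gives 8 × 7 × 6 × 5 = 1680.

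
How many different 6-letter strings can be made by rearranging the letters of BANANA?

60

BANANA has 6 letters with A appearing 3 times and N appearing twice.
The number of distinct arrangements is 6!/(3!·2!) = 720/12 = 60.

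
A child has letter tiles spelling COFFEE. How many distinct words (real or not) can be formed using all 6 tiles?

The 6 letters of COFFEE have repeats: E appearing twice and F appearing twice.
So there are 6! / (2!·2!) = 180 distinguishable arrangements.

180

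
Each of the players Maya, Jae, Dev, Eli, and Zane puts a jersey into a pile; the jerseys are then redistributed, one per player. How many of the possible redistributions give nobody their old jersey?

Count assignments avoiding every fixed point. For any j of the 5 players fixed to their old jersey, the other 5−j can be arranged in (5−j)! ways.
By inclusion–exclusion this is Σ_{j=0}^{5} (−1)^j C(5,j)·(5−j)!.
Computing: 120 − 120 + 60 − 20 + 5 − 1 = 44.

44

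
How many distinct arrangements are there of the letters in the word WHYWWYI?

420

Letter multiplicities in WHYWWYI: H×1, I×1, W×3, Y×2.
The number of distinct arrangements is 7!/(3!·2!) = 5040/12 = 420.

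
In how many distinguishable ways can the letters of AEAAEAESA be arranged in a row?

504

AEAAEAESA has 9 letters with A appearing 5 times and E appearing 3 times.
Dividing 9! = 362880 by 5!·3! = 720 for the repeated letters gives 504.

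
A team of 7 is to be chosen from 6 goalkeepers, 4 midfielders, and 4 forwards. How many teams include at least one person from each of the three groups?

Unrestricted: C(14,7) = 3432 ways to pick any 7 of the 14.
Subtract selections that omit an entire group: no goalkeepers → C(8,7) = 8; no midfielders → C(10,7) = 120; no forwards → C(10,7) = 120.
Add back selections omitting two groups (i.e. drawn from a single group): C(6,7) + C(4,7) + C(4,7) = 0.
By inclusion–exclusion: 3432 − 248 + 0 = 3184.

3184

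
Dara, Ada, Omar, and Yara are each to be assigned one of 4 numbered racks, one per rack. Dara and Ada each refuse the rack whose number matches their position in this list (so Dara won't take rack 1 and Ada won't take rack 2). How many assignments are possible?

14

Let Aᵢ (for i ∈ {1, 2}) be the placements that put person i in their forbidden rack. Any j of these fix j positions, leaving (4−j)! ways to fill the rest, and there are C(2,j) ways to pick which j.
By inclusion–exclusion, the number of valid placements is Σ_{j=0}^{2} (−1)^j C(2,j)·(4−j)!.
Computing: 24 − 12 + 2 = 14.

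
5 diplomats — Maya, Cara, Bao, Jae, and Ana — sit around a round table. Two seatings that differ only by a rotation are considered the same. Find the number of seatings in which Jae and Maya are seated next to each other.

Treat {Jae, Maya} as one unit (2 internal orders) and seat the resulting 4 units around the table: (3)! circular arrangements.
So 2 × (3)! = 2 × 6 = 12.

12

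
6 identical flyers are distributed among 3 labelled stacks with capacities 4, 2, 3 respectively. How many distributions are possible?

9

Ignoring the caps, the number of non-negative solutions to x_1+…+x_3 = 6 is C(8,2) = 28.
Subtract solutions that violate a single cap (substitute x_i' = x_i − (cap_i+1)): x_1 ≥ 5 gives C(3,2) = 3; x_2 ≥ 3 gives C(5,2) = 10; x_3 ≥ 4 gives C(4,2) = 6. Together 19.
No two caps can be exceeded simultaneously, so the pair terms are all 0.
By inclusion–exclusion the count is 28 − 19 + 0 = 9.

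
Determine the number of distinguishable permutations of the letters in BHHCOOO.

420

Letter multiplicities in BHHCOOO: B×1, C×1, H×2, O×3.
The number of distinct arrangements is 7!/(3!·2!) = 5040/12 = 420.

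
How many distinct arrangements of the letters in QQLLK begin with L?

With the first slot taken by L, it remains to arrange the other 4 letters (QQLK).
Those 4 letters have Q appearing twice, giving (4)!/(2!) = 12.

12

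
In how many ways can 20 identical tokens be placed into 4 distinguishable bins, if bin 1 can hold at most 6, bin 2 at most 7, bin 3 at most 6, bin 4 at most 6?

Without the upper bounds there are C(23,3) = 1771 ways to split 20 among 4 bins.
Subtract solutions that violate a single cap (substitute x_i' = x_i − (cap_i+1)): x_1 ≥ 7 gives C(16,3) = 560; x_2 ≥ 8 gives C(15,3) = 455; x_3 ≥ 7 gives C(16,3) = 560; x_4 ≥ 7 gives C(16,3) = 560. Together 2135.
Add back pairs where two caps are both exceeded: 56 + 84 + 84 + 56 + 56 + 84 = 420.
By inclusion–exclusion the count is 1771 − 2135 + 420 = 56.

56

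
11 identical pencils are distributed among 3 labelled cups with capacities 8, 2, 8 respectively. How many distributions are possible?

By stars and bars, unrestricted non-negative solutions to x_1+…+x_3 = 11 number C(11+2,2) = 78.
Subtract solutions that violate a single cap (substitute x_i' = x_i − (cap_i+1)): x_1 ≥ 9 gives C(4,2) = 6; x_2 ≥ 3 gives C(10,2) = 45; x_3 ≥ 9 gives C(4,2) = 6. Together 57.
No two caps can be exceeded simultaneously, so the pair terms are all 0.
By inclusion–exclusion the count is 78 − 57 + 0 = 21.

21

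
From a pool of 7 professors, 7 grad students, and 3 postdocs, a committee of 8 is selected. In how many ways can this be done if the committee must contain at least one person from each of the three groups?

21217

Total 8-person selections from all 17: C(17,8) = 24310.
Subtract selections that omit an entire group: no professors → C(10,8) = 45; no grad students → C(10,8) = 45; no postdocs → C(14,8) = 3003.
Add back selections omitting two groups (i.e. drawn from a single group): C(7,8) + C(7,8) + C(3,8) = 0.
By inclusion–exclusion: 24310 − 3093 + 0 = 21217.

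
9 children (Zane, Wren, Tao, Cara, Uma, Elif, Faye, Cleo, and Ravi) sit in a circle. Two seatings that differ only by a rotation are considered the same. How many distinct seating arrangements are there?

Seat Zane anywhere (absorbing the rotational symmetry), then permute the other 8: (8)! = 40320.

40320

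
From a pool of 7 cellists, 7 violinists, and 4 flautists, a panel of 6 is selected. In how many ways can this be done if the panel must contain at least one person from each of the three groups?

Total 6-person selections from all 18: C(18,6) = 18564.
Subtract selections that omit an entire group: no cellists → C(11,6) = 462; no violinists → C(11,6) = 462; no flautists → C(14,6) = 3003.
Add back selections omitting two groups (i.e. drawn from a single group): C(7,6) + C(7,6) + C(4,6) = 14.
By inclusion–exclusion: 18564 − 3927 + 14 = 14651.

14651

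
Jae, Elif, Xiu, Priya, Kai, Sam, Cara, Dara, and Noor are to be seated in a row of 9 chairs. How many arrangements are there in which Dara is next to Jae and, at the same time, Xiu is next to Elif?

20160

Treat {Dara,Jae} as one block (2 orders) and {Xiu,Elif} as another (2 orders).
That leaves 7 units to arrange: 2 × 2 × 7! = 4 × 5040 = 20160.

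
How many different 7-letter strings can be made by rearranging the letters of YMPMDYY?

420

The 7 letters of YMPMDYY have repeats: M appearing twice and Y appearing 3 times.
So there are 7! / (3!·2!) = 420 distinguishable arrangements.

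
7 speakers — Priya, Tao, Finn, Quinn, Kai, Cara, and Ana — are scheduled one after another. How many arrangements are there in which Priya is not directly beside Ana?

3600

There are 7! = 5040 arrangements in all. If Priya and Ana are adjacent, merging them into one block gives 2·(6)! = 1440 arrangements.
So 5040 − 1440 = 3600 arrangements keep them apart.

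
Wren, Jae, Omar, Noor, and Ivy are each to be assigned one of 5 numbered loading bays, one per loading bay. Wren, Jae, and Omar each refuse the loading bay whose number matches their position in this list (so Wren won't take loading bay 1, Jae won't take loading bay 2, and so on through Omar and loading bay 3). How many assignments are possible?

64

Let Aᵢ (for i ∈ {1, 2, 3}) be the placements that put person i in their forbidden loading bay. Any j of these fix j positions, leaving (5−j)! ways to fill the rest, and there are C(3,j) ways to pick which j.
By inclusion–exclusion, the number of valid placements is Σ_{j=0}^{3} (−1)^j C(3,j)·(5−j)!.
Computing: 120 − 72 + 18 − 2 = 64.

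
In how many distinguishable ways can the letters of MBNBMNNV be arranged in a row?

1680

The 8 letters of MBNBMNNV have repeats: B appearing twice, M appearing twice, and N appearing 3 times.
Dividing 8! = 40320 by 3!·2!·2! = 24 for the repeated letters gives 1680.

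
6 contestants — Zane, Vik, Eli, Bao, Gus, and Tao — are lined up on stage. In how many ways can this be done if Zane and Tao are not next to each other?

480

Of the 6! = 720 arrangements, those with Zane and Tao adjacent number 2 × 5! = 240 (treat the pair as a block with 2 internal orders).
So 720 − 240 = 480 arrangements keep them apart.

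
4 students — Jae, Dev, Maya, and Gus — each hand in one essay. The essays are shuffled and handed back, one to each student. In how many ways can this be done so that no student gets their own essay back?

9

Count assignments avoiding every fixed point. For any j of the 4 students fixed to their own essay, the other 4−j can be arranged in (4−j)! ways.
By inclusion–exclusion this is Σ_{j=0}^{4} (−1)^j C(4,j)·(4−j)!.
Computing: 24 − 24 + 12 − 4 + 1 = 9.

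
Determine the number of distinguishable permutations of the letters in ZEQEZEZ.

The 7 letters of ZEQEZEZ have repeats: E appearing 3 times and Z appearing 3 times.
The number of distinct arrangements is 7!/(3!·3!) = 5040/36 = 140.

140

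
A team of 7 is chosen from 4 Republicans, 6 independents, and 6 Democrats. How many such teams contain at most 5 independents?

Split by how many independents are chosen (0 through 5).
Sum: C(6,0)·C(10,7) + C(6,1)·C(10,6) + C(6,2)·C(10,5) + C(6,3)·C(10,4) + C(6,4)·C(10,3) + C(6,5)·C(10,2) = 120 + 1260 + 3780 + 4200 + 1800 + 270 = 11430.

11430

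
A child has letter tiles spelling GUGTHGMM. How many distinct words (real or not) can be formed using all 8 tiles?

3360

The 8 letters of GUGTHGMM have repeats: G appearing 3 times and M appearing twice.
So there are 8! / (3!·2!) = 3360 distinguishable arrangements.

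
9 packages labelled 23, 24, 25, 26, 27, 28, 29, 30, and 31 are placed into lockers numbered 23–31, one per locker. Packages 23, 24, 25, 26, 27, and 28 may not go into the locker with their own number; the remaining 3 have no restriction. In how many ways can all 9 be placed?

183822

Let Aᵢ (for 23 ≤ i ≤ 28) be the placements that put package i in its forbidden locker. Any j of these fix j positions, leaving (9−j)! ways to fill the rest, and there are C(6,j) ways to pick which j.
By inclusion–exclusion, the number of valid placements is Σ_{j=0}^{6} (−1)^j C(6,j)·(9−j)!.
Computing: 362880 − 241920 + 75600 − 14400 + 1800 − 144 + 6 = 183822.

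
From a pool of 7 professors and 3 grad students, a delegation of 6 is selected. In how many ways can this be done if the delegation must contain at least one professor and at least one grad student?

Total 6-person selections from all 10: C(10,6) = 210.
Selections missing a whole group: no professors → C(3,6) = 0; no grad students → C(7,6) = 7.
Both groups omitted at once is impossible, so 210 − 7 = 203.

203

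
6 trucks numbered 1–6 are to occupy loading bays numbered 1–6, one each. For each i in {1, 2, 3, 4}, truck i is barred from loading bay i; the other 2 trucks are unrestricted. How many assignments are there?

Let Aᵢ (for 1 ≤ i ≤ 4) be the placements that put truck i in its forbidden loading bay. Any j of these fix j positions, leaving (6−j)! ways to fill the rest, and there are C(4,j) ways to pick which j.
By inclusion–exclusion, the number of valid placements is Σ_{j=0}^{4} (−1)^j C(4,j)·(6−j)!.
Computing: 720 − 480 + 144 − 24 + 2 = 362.

362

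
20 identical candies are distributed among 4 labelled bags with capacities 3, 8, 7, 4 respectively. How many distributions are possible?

Ignoring the caps, the number of non-negative solutions to x_1+…+x_4 = 20 is C(23,3) = 1771.
Subtract solutions that violate a single cap (substitute x_i' = x_i − (cap_i+1)): x_1 ≥ 4 gives C(19,3) = 969; x_2 ≥ 9 gives C(14,3) = 364; x_3 ≥ 8 gives C(15,3) = 455; x_4 ≥ 5 gives C(18,3) = 816. Together 2604.
Add back pairs where two caps are both exceeded: 120 + 165 + 364 + 20 + 84 + 120 = 873.
Subtract triples: 0 + 10 + 20 + 0 = 30.
By inclusion–exclusion the count is 1771 − 2604 + 873 − 30 = 10.

10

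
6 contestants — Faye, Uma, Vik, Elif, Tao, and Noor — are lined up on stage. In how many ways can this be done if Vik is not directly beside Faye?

480

There are 6! = 720 arrangements in all. If Vik and Faye are adjacent, merging them into one block gives 2·(5)! = 240 arrangements.
Complementary counting: 720 − 240 = 480.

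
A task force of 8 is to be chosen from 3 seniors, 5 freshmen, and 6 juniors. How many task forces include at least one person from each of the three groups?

Unrestricted: C(14,8) = 3003 ways to pick any 8 of the 14.
Selections missing a whole group: no seniors → C(11,8) = 165; no freshmen → C(9,8) = 9; no juniors → C(8,8) = 1.
Add back selections omitting two groups (i.e. drawn from a single group): C(3,8) + C(5,8) + C(6,8) = 0.
By inclusion–exclusion: 3003 − 175 + 0 = 2828.

2828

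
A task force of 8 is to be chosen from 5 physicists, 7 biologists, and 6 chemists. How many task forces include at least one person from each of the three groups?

With no constraint there are C(18,8) = 43758 possible selections.
Subtract selections that omit an entire group: no physicists → C(13,8) = 1287; no biologists → C(11,8) = 165; no chemists → C(12,8) = 495.
Add back selections omitting two groups (i.e. drawn from a single group): C(5,8) + C(7,8) + C(6,8) = 0.
By inclusion–exclusion: 43758 − 1947 + 0 = 41811.

41811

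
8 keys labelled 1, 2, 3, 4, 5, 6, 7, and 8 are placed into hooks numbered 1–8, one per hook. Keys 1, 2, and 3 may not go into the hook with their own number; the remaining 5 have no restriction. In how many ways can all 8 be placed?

Let Aᵢ (for i ∈ {1, 2, 3}) be the placements that put key i in its forbidden hook. Any j of these fix j positions, leaving (8−j)! ways to fill the rest, and there are C(3,j) ways to pick which j.
By inclusion–exclusion, the number of valid placements is Σ_{j=0}^{3} (−1)^j C(3,j)·(8−j)!.
Computing: 40320 − 15120 + 2160 − 120 = 27240.

27240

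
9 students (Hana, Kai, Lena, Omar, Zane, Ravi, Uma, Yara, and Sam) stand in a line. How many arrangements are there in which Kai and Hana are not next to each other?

282240

Of the 9! = 362880 arrangements, those with Kai and Hana adjacent number 2 × 8! = 80640 (treat the pair as a block with 2 internal orders).
Complementary counting: 362880 − 80640 = 282240.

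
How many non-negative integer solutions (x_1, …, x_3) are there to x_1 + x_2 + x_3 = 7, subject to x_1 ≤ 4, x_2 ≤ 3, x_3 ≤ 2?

Without the upper bounds there are C(9,2) = 36 ways to split 7 among 3 variables.
Subtract solutions that violate a single cap (substitute x_i' = x_i − (cap_i+1)): x_1 ≥ 5 gives C(4,2) = 6; x_2 ≥ 4 gives C(5,2) = 10; x_3 ≥ 3 gives C(6,2) = 15. Together 31.
Add back pairs where two caps are both exceeded: 0 + 0 + 1 = 1.
By inclusion–exclusion the count is 36 − 31 + 1 = 6.

6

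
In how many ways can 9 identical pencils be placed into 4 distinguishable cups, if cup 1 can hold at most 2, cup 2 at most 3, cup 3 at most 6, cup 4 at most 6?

By stars and bars, unrestricted non-negative solutions to x_1+…+x_4 = 9 number C(9+3,3) = 220.
Subtract solutions that violate a single cap (substitute x_i' = x_i − (cap_i+1)): x_1 ≥ 3 gives C(9,3) = 84; x_2 ≥ 4 gives C(8,3) = 56; x_3 ≥ 7 gives C(5,3) = 10; x_4 ≥ 7 gives C(5,3) = 10. Together 160.
Add back pairs where two caps are both exceeded: 10 + 0 + 0 + 0 + 0 + 0 = 10.
By inclusion–exclusion the count is 220 − 160 + 10 = 70.

70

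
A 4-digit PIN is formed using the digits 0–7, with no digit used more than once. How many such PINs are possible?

Choose and order 4 of the 8 symbols: the first digit has 8 options, the next 7, then 6, 5.
8 × 7 × 6 × 5 = 1680.

1680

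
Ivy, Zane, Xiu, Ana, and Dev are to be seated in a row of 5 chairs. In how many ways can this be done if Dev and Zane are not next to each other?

There are 5! = 120 arrangements in all. If Dev and Zane are adjacent, merging them into one block gives 2·(4)! = 48 arrangements.
Complementary counting: 120 − 48 = 72.

72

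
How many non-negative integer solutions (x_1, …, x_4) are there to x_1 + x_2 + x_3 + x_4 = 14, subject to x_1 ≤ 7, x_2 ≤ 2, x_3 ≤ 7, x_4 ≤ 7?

124

By stars and bars, unrestricted non-negative solutions to x_1+…+x_4 = 14 number C(14+3,3) = 680.
Subtract solutions that violate a single cap (substitute x_i' = x_i − (cap_i+1)): x_1 ≥ 8 gives C(9,3) = 84; x_2 ≥ 3 gives C(14,3) = 364; x_3 ≥ 8 gives C(9,3) = 84; x_4 ≥ 8 gives C(9,3) = 84. Together 616.
Add back pairs where two caps are both exceeded: 20 + 0 + 0 + 20 + 20 + 0 = 60.
By inclusion–exclusion the count is 680 − 616 + 60 = 124.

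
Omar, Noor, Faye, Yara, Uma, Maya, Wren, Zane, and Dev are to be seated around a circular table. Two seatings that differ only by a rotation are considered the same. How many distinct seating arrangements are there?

40320

Seat Omar anywhere (absorbing the rotational symmetry), then permute the other 8: (8)! = 40320.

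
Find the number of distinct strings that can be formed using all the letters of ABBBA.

10

Letter multiplicities in ABBBA: A×2, B×3.
The number of distinct arrangements is 5!/(3!·2!) = 120/12 = 10.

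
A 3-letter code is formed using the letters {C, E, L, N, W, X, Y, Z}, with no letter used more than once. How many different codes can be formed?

336

With no repetition, fill the 3 letters in order: 8 choices, then 7, down to 6.
That product is 8 × 7 × 6 = 336.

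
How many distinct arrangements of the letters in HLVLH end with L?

With the last slot taken by L, it remains to arrange the other 4 letters (HVLH).
Those 4 letters have H appearing twice, giving (4)!/(2!) = 12.

12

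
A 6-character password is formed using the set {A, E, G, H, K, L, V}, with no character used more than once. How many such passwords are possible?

With no repetition, fill the 6 characters in order: 7 choices, then 6, down to 2.
That product is 7 × 6 × 5 × 4 × 3 × 2 = 5040.

5040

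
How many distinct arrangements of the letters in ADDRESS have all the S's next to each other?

Treat the 2 copies of S as a single block. The multiset to arrange is then {SS, A, D, D, E, R}, 6 items in all.
That gives (6)!/(2!) = 360 arrangements.

360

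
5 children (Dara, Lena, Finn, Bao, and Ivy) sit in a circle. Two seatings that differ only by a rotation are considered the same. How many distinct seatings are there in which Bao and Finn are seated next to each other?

Treat {Bao, Finn} as one unit (2 internal orders) and seat the resulting 4 units around the table: (3)! circular arrangements.
So 2 × (3)! = 2 × 6 = 12.

12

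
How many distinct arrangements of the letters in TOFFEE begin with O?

Fix O in the first position and arrange the remaining 5 letters.
Those 5 letters have E appearing twice and F appearing twice, giving (5)!/(2!·2!) = 30.

30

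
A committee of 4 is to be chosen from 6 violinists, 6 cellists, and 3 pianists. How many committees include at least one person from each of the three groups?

With no constraint there are C(15,4) = 1365 possible selections.
Subtract selections that omit an entire group: no violinists → C(9,4) = 126; no cellists → C(9,4) = 126; no pianists → C(12,4) = 495.
Add back selections omitting two groups (i.e. drawn from a single group): C(6,4) + C(6,4) + C(3,4) = 30.
By inclusion–exclusion: 1365 − 747 + 30 = 648.

648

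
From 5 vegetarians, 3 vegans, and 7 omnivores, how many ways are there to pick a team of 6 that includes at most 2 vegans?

Split by how many vegans are chosen (0 through 2).
Sum: C(3,0)·C(12,6) + C(3,1)·C(12,5) + C(3,2)·C(12,4) = 924 + 2376 + 1485 = 4785.

4785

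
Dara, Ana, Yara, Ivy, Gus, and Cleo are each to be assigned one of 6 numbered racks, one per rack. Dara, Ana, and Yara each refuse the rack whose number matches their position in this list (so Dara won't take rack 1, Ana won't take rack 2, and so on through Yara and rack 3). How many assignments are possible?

Let Aᵢ (for i ∈ {1, 2, 3}) be the placements that put person i in their forbidden rack. Any j of these fix j positions, leaving (6−j)! ways to fill the rest, and there are C(3,j) ways to pick which j.
By inclusion–exclusion, the number of valid placements is Σ_{j=0}^{3} (−1)^j C(3,j)·(6−j)!.
Computing: 720 − 360 + 72 − 6 = 426.

426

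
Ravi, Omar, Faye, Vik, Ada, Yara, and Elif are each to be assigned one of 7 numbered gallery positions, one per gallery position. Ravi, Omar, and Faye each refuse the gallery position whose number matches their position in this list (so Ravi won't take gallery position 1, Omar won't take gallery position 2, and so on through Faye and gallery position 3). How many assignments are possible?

Let Aᵢ (for i ∈ {1, 2, 3}) be the placements that put person i in their forbidden gallery position. Any j of these fix j positions, leaving (7−j)! ways to fill the rest, and there are C(3,j) ways to pick which j.
By inclusion–exclusion, the number of valid placements is Σ_{j=0}^{3} (−1)^j C(3,j)·(7−j)!.
Computing: 5040 − 2160 + 360 − 24 = 3216.

3216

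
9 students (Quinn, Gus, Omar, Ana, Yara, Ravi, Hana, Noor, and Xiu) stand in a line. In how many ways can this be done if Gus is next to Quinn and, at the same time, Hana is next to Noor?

20160

Treat {Gus,Quinn} as one block (2 orders) and {Hana,Noor} as another (2 orders).
That leaves 7 units to arrange: 2 × 2 × 7! = 4 × 5040 = 20160.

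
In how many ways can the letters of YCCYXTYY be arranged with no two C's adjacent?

There are 8!/(4!·2!) = 840 arrangements of YCCYXTYY in total.
Arrangements with the C's together: treat CC as one letter, giving (7)!/(4!) = 210.
Subtracting, 840 − 210 = 630 arrangements keep the C's apart.

630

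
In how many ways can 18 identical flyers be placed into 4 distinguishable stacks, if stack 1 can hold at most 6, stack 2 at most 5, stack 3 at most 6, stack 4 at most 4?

20

Ignoring the caps, the number of non-negative solutions to x_1+…+x_4 = 18 is C(21,3) = 1330.
Subtract solutions that violate a single cap (substitute x_i' = x_i − (cap_i+1)): x_1 ≥ 7 gives C(14,3) = 364; x_2 ≥ 6 gives C(15,3) = 455; x_3 ≥ 7 gives C(14,3) = 364; x_4 ≥ 5 gives C(16,3) = 560. Together 1743.
Add back pairs where two caps are both exceeded: 56 + 35 + 84 + 56 + 120 + 84 = 435.
Subtract triples: 0 + 1 + 0 + 1 = 2.
By inclusion–exclusion the count is 1330 − 1743 + 435 − 2 = 20.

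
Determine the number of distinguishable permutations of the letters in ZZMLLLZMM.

The 9 letters of ZZMLLLZMM have repeats: L appearing 3 times, M appearing 3 times, and Z appearing 3 times.
So there are 9! / (3!·3!·3!) = 1680 distinguishable arrangements.

1680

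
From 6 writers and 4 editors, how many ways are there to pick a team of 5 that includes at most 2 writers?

Split by how many writers are chosen (0 through 2).
Sum: C(6,0)·C(4,5) + C(6,1)·C(4,4) + C(6,2)·C(4,3) = 0 + 6 + 60 = 66.

66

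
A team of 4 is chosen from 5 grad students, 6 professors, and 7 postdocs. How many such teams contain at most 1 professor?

1815

Split by how many professors are chosen (0 through 1).
Sum: C(6,0)·C(12,4) + C(6,1)·C(12,3) = 495 + 1320 = 1815.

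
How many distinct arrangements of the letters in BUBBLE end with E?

20

With the last slot taken by E, it remains to arrange the other 5 letters (BUBBL).
Those 5 letters have B appearing 3 times, giving (5)!/(3!) = 20.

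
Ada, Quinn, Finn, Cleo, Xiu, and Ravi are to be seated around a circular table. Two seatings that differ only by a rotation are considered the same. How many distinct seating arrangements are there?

Fix one person's seat to break rotational symmetry; the remaining 5 people can be arranged in (5)! = 120 ways.

120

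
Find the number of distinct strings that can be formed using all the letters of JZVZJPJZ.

Letter multiplicities in JZVZJPJZ: J×3, P×1, V×1, Z×3.
Dividing 8! = 40320 by 3!·3! = 36 for the repeated letters gives 1120.

1120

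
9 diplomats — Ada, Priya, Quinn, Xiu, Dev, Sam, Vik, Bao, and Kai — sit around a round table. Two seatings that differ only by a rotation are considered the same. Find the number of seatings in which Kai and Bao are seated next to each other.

Treat {Kai, Bao} as one unit (2 internal orders) and seat the resulting 8 units around the table: (7)! circular arrangements.
So 2 × (7)! = 2 × 5040 = 10080.

10080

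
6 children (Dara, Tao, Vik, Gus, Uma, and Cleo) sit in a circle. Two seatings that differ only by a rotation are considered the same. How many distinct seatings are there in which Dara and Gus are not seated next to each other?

72

All circular seatings of 6 people number (5)! = 120.
Seatings with Dara beside Gus: treat them as a block with 2 internal orders, giving 2 × (4)! = 48.
Subtracting, 120 − 48 = 72.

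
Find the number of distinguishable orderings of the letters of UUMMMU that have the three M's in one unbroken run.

Treat the 3 copies of M as a single block. The multiset to arrange is then {MMM, U, U, U}, 4 items in all.
That gives (4)!/(3!) = 4 arrangements.

4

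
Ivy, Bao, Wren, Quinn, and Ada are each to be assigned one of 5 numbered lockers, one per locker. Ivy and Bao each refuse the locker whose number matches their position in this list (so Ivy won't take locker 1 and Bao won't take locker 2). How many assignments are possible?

78

Let Aᵢ (for i ∈ {1, 2}) be the placements that put person i in their forbidden locker. Any j of these fix j positions, leaving (5−j)! ways to fill the rest, and there are C(2,j) ways to pick which j.
By inclusion–exclusion, the number of valid placements is Σ_{j=0}^{2} (−1)^j C(2,j)·(5−j)!.
Computing: 120 − 48 + 6 = 78.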